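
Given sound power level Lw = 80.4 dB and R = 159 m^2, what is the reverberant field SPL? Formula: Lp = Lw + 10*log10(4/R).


4/R = 4/159 = 0.0251572
Lp = 80.4 + 10*log10(0.0251572) = 64.407 dB


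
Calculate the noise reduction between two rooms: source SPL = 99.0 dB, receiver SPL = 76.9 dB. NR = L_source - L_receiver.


NR = L_source - L_receiver (difference between source and receiving room levels)
NR = 99.0 - 76.9 = 22.1 dB


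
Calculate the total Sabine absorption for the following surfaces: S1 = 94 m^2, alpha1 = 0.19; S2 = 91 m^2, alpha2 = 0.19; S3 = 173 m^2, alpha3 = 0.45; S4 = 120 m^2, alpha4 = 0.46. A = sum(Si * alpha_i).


94 * 0.19 = 17.86
91 * 0.19 = 17.29
173 * 0.45 = 77.85
120 * 0.46 = 55.2
A_total = 17.86 + 17.29 + 77.85 + 55.2 = 168.2 m^2


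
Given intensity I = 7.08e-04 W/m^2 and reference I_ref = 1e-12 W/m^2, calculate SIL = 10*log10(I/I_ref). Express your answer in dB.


I / I_ref = 7.08e-04 / 1e-12 = 7.08e+08
SIL = 10 * log10(7.08e+08) = 88.5 dB


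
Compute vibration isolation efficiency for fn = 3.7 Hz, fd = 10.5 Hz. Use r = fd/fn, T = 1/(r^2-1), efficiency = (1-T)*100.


r = 10.5 / 3.7 = 2.83784
r^2 - 1 = 2.83784^2 - 1 = 7.05334
T = 1/7.05334 = 0.141777
Efficiency = (1 - 0.141777)*100 = 85.822 %


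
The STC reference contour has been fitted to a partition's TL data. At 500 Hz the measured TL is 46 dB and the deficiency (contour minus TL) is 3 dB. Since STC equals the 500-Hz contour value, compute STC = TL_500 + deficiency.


By ASTM E413, STC = value of the fitted reference contour at 500 Hz.
Contour value at 500 Hz = TL_500 + deficiency = 46 + 3 = 49
STC = 49


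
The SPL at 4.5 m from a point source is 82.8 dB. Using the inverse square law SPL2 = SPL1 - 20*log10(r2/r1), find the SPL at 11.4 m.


r2/r1 = 11.4/4.5 = 2.53333
Correction = 20*log10(2.53333) = 8.07384 dB
SPL2 = 82.8 - 8.07384 = 74.726 dB


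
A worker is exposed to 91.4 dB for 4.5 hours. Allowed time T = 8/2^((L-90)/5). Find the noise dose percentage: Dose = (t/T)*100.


T_allowed = 8 / 2^((91.4 - 90)/5) = 6.58873 hr
Dose = 4.5 / 6.58873 * 100 = 68.298 %


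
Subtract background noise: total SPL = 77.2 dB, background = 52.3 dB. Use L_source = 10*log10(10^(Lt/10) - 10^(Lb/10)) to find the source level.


10^(77.2/10) = 5.24807e+07
10^(52.3/10) = 169824
Difference = 5.24807e+07 - 169824 = 5.23109e+07
L_source = 10*log10(5.23109e+07) = 77.186 dB


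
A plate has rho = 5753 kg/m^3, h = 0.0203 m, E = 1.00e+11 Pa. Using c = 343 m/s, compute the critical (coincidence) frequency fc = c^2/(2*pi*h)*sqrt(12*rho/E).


12*rho/E = 12*5753/1.00e+11 = 6.9036e-07
sqrt(12*rho/E) = sqrt(6.9036e-07) = 0.000830879
c^2/(2*pi*h) = 343^2/(2*pi*0.0203) = 922385
fc = 922385 * 0.000830879 = 766.39 Hz


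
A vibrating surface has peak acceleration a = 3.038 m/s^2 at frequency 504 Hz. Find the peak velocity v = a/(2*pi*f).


omega = 2*pi*f = 2*pi*504 = 3166.73 rad/s
v = a / omega = 3.038 / 3166.73 = 0.00095935 m/s


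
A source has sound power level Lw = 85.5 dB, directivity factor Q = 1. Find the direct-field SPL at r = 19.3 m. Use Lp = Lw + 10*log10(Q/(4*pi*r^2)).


4*pi*r^2 = 4*pi*19.3^2 = 4680.85 m^2
Q / (4*pi*r^2) = 1 / 4680.85 = 0.000213636
Lp = 85.5 + 10*log10(0.000213636) = 48.797 dB


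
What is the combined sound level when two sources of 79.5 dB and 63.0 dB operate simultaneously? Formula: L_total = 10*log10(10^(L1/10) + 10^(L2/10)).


10^(79.5/10) = 8.91251e+07
10^(63.0/10) = 1.99526e+06
Sum = 8.91251e+07 + 1.99526e+06 = 9.11204e+07
L_total = 10*log10(9.11204e+07) = 79.596 dB


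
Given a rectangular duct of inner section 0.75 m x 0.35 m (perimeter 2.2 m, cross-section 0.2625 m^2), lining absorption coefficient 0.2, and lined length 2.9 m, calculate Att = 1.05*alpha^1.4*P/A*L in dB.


alpha^1.4 = 0.2^1.4 = 0.105061
Attenuation rate = 1.05 * alpha^1.4 * P / A
= 1.05 * 0.105061 * 2.2 / 0.2625 = 0.924537 dB/m
Total Att = 0.924537 * 2.9 = 2.6812 dB


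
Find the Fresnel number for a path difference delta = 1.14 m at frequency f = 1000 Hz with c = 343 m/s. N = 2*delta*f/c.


N = 2*delta*f/c = 2*delta/lambda, where lambda = c/f
lambda = 343 / 1000 = 0.343 m
N = 2 * 1.14 / 0.343 = 6.6472


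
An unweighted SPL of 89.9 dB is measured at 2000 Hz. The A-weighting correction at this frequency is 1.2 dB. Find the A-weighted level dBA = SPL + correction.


A-weighting table: 2000 Hz -> 1.2 dB correction
SPL_A = SPL + correction = 89.9 + (1.2) = 91.1 dBA


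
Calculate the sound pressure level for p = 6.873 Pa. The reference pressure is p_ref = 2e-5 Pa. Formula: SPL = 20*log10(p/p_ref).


p / p_ref = 6.873 / 2e-5 = 343650
SPL = 20 * log10(343650) = 110.72 dB


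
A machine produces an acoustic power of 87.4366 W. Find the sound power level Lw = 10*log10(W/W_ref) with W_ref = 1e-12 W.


W / W_ref = 87.4366 / 1e-12 = 8.74366e+13
Lw = 10 * log10(8.74366e+13) = 139.42 dB


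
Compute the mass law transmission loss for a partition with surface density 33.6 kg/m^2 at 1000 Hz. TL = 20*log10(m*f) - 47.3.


m * f = 33.6 * 1000 = 33600
20*log10(33600) = 90.5268 dB
TL = 90.5268 - 47.3 = 43.227 dB


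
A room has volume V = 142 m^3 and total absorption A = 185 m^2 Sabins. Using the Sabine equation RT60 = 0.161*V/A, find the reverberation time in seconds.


RT60 = 0.161 * 142 / 185 = 0.12358 s


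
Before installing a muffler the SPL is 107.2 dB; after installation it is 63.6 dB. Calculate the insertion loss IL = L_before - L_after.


Insertion loss = SPL without muffler - SPL with muffler
IL = 107.2 - 63.6 = 43.6 dB


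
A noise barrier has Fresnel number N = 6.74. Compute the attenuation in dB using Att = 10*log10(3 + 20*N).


3 + 20*N = 3 + 20*6.74 = 137.8
Att = 10*log10(137.8) = 21.392 dB


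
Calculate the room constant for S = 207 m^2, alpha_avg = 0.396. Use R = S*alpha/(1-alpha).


R = 207 * 0.396 / (1 - 0.396) = 135.72 m^2


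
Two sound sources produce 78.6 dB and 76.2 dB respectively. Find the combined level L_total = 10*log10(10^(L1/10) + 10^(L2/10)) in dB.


10^(78.6/10) = 7.24436e+07
10^(76.2/10) = 4.16869e+07
Sum = 7.24436e+07 + 4.16869e+07 = 1.1413e+08
L_total = 10*log10(1.1413e+08) = 80.574 dB


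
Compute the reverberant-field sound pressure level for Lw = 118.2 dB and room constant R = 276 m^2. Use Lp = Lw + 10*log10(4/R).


4/R = 4/276 = 0.0144928
Lp = 118.2 + 10*log10(0.0144928) = 99.812 dB


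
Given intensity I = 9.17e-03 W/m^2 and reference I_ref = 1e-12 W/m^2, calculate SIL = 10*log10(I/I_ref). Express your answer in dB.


I / I_ref = 9.17e-03 / 1e-12 = 9.17e+09
SIL = 10 * log10(9.17e+09) = 99.624 dB


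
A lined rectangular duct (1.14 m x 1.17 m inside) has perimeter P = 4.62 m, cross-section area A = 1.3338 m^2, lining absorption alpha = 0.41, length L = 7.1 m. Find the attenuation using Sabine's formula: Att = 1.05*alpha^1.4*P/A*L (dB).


alpha^1.4 = 0.41^1.4 = 0.28701
Attenuation rate = 1.05 * alpha^1.4 * P / A
= 1.05 * 0.28701 * 4.62 / 1.3338 = 1.04385 dB/m
Total Att = 1.04385 * 7.1 = 7.4113 dB


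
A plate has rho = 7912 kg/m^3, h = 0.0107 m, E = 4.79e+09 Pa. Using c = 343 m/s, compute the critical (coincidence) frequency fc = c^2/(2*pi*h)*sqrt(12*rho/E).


12*rho/E = 12*7912/4.79e+09 = 1.98213e-05
sqrt(12*rho/E) = sqrt(1.98213e-05) = 0.00445211
c^2/(2*pi*h) = 343^2/(2*pi*0.0107) = 1.74995e+06
fc = 1.74995e+06 * 0.00445211 = 7791 Hz


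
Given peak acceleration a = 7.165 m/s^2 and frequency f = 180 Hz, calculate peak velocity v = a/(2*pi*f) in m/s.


omega = 2*pi*f = 2*pi*180 = 1130.97 rad/s
v = a / omega = 7.165 / 1130.97 = 0.0063353 m/s


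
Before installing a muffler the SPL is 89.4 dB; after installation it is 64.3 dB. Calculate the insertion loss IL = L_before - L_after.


Insertion loss = SPL without muffler - SPL with muffler
IL = 89.4 - 64.3 = 25.1 dB


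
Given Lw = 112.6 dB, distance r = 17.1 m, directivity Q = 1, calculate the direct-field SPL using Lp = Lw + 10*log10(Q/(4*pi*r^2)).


4*pi*r^2 = 4*pi*17.1^2 = 3674.53 m^2
Q / (4*pi*r^2) = 1 / 3674.53 = 0.000272144
Lp = 112.6 + 10*log10(0.000272144) = 76.948 dB


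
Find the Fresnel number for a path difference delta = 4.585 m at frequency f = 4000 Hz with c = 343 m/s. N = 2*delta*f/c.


N = 2*delta*f/c = 2*delta/lambda, where lambda = c/f
lambda = 343 / 4000 = 0.08575 m
N = 2 * 4.585 / 0.08575 = 106.94


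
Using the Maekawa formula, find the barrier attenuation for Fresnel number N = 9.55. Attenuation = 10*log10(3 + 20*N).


3 + 20*N = 3 + 20*9.55 = 194
Att = 10*log10(194) = 22.878 dB


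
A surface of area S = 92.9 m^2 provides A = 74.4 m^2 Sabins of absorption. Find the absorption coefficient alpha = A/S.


Absorption coefficient = absorbed power / incident power
alpha = A / S = 74.4 / 92.9 = 0.80086


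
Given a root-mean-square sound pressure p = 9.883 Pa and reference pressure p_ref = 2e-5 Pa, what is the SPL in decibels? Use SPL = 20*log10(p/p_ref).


p / p_ref = 9.883 / 2e-5 = 494150
SPL = 20 * log10(494150) = 113.88 dB


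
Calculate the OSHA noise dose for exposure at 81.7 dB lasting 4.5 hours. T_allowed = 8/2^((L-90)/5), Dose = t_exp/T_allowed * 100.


T_allowed = 8 / 2^((81.7 - 90)/5) = 25.2813 hr
Dose = 4.5 / 25.2813 * 100 = 17.8 %


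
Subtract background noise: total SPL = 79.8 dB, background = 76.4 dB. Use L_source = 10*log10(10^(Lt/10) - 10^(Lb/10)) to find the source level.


10^(79.8/10) = 9.54993e+07
10^(76.4/10) = 4.36516e+07
Difference = 9.54993e+07 - 4.36516e+07 = 5.18477e+07
L_source = 10*log10(5.18477e+07) = 77.147 dB


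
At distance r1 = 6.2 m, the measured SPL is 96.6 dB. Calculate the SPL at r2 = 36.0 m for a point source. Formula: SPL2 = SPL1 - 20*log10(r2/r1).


r2/r1 = 36.0/6.2 = 5.80645
Correction = 20*log10(5.80645) = 15.2782 dB
SPL2 = 96.6 - 15.2782 = 81.322 dB


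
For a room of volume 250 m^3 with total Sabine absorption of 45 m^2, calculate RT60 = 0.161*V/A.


RT60 = 0.161 * 250 / 45 = 0.89444 s


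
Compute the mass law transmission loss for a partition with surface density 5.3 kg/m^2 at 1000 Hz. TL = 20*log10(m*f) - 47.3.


m * f = 5.3 * 1000 = 5300
20*log10(5300) = 74.4855 dB
TL = 74.4855 - 47.3 = 27.186 dB


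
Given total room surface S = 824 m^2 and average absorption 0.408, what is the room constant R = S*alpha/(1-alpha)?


R = 824 * 0.408 / (1 - 0.408) = 567.89 m^2


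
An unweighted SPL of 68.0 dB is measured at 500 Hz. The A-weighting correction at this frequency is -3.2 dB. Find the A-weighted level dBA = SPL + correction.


A-weighting table: 500 Hz -> -3.2 dB correction
SPL_A = SPL + correction = 68.0 + (-3.2) = 64.8 dBA


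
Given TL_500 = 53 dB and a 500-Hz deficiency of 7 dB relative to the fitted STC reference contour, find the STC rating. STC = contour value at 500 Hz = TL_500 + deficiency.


By ASTM E413, STC = value of the fitted reference contour at 500 Hz.
Contour value at 500 Hz = TL_500 + deficiency = 53 + 7 = 60
STC = 60


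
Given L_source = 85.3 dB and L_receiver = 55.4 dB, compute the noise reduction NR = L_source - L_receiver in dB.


NR = L_source - L_receiver (difference between source and receiving room levels)
NR = 85.3 - 55.4 = 29.9 dB


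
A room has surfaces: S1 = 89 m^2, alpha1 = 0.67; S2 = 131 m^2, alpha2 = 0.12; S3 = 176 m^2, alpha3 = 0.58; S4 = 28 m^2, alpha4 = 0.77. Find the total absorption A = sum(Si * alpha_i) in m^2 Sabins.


89 * 0.67 = 59.63
131 * 0.12 = 15.72
176 * 0.58 = 102.08
28 * 0.77 = 21.56
A_total = 59.63 + 15.72 + 102.08 + 21.56 = 198.99 m^2


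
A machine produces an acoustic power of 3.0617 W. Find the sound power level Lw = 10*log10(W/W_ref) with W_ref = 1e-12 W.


W / W_ref = 3.0617 / 1e-12 = 3.0617e+12
Lw = 10 * log10(3.0617e+12) = 124.86 dB


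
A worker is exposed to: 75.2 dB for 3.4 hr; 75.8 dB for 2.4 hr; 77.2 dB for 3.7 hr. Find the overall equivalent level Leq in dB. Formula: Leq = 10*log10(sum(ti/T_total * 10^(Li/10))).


T_total = 3.4 + 2.4 + 3.7 = 9.5 hr
(3.4/9.5) * 10^(75.2/10) = 1.1851e+07
(2.4/9.5) * 10^(75.8/10) = 9.60478e+06
(3.7/9.5) * 10^(77.2/10) = 2.04399e+07
Sum = 1.1851e+07 + 9.60478e+06 + 2.04399e+07 = 4.18957e+07
Leq = 10*log10(4.18957e+07) = 76.222 dB


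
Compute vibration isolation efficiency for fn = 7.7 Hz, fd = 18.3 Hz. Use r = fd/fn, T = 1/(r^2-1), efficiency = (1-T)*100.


r = 18.3 / 7.7 = 2.37662
r^2 - 1 = 2.37662^2 - 1 = 4.64832
T = 1/4.64832 = 0.215131
Efficiency = (1 - 0.215131)*100 = 78.487 %


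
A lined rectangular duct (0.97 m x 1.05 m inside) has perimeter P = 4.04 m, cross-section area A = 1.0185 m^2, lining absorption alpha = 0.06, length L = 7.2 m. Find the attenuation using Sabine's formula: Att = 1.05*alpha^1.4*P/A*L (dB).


alpha^1.4 = 0.06^1.4 = 0.0194721
Attenuation rate = 1.05 * alpha^1.4 * P / A
= 1.05 * 0.0194721 * 4.04 / 1.0185 = 0.0811003 dB/m
Total Att = 0.0811003 * 7.2 = 0.58392 dB


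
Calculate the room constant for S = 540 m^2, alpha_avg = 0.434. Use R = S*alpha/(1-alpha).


R = 540 * 0.434 / (1 - 0.434) = 414.06 m^2


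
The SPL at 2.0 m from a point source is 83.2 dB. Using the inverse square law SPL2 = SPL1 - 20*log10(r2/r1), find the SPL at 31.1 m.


r2/r1 = 31.1/2.0 = 15.55
Correction = 20*log10(15.55) = 23.8346 dB
SPL2 = 83.2 - 23.8346 = 59.365 dB


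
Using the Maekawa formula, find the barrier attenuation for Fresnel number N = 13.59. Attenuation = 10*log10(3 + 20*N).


3 + 20*N = 3 + 20*13.59 = 274.8
Att = 10*log10(274.8) = 24.39 dB


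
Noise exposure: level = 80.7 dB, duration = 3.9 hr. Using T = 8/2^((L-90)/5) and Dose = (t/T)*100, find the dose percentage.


T_allowed = 8 / 2^((80.7 - 90)/5) = 29.0406 hr
Dose = 3.9 / 29.0406 * 100 = 13.429 %


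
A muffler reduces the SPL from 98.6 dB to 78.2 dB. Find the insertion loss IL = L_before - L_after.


Insertion loss = SPL without muffler - SPL with muffler
IL = 98.6 - 78.2 = 20.4 dB


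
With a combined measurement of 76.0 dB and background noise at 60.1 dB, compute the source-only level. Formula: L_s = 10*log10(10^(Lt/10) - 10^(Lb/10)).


10^(76.0/10) = 3.98107e+07
10^(60.1/10) = 1.02329e+06
Difference = 3.98107e+07 - 1.02329e+06 = 3.87874e+07
L_source = 10*log10(3.87874e+07) = 75.887 dB


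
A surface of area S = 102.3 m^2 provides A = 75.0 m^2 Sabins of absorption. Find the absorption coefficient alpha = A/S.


Absorption coefficient = absorbed power / incident power
alpha = A / S = 75.0 / 102.3 = 0.73314


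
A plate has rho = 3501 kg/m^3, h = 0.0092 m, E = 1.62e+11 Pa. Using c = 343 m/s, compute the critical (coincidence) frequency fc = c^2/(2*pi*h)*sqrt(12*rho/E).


12*rho/E = 12*3501/1.62e+11 = 2.59333e-07
sqrt(12*rho/E) = sqrt(2.59333e-07) = 0.000509247
c^2/(2*pi*h) = 343^2/(2*pi*0.0092) = 2.03526e+06
fc = 2.03526e+06 * 0.000509247 = 1036.5 Hz


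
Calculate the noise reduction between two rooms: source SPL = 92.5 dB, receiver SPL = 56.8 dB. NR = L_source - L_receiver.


NR = L_source - L_receiver (difference between source and receiving room levels)
NR = 92.5 - 56.8 = 35.7 dB


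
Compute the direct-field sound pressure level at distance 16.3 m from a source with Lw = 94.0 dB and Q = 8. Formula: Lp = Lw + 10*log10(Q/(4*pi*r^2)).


4*pi*r^2 = 4*pi*16.3^2 = 3338.76 m^2
Q / (4*pi*r^2) = 8 / 3338.76 = 0.0023961
Lp = 94.0 + 10*log10(0.0023961) = 67.795 dB


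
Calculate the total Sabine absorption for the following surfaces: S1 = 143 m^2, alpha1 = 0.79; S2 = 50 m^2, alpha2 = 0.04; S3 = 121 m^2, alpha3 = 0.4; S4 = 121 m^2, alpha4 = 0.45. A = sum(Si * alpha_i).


143 * 0.79 = 112.97
50 * 0.04 = 2
121 * 0.4 = 48.4
121 * 0.45 = 54.45
A_total = 112.97 + 2 + 48.4 + 54.45 = 217.82 m^2


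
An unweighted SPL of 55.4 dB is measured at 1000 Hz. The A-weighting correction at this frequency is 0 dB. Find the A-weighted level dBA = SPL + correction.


A-weighting table: 1000 Hz -> 0 dB correction
SPL_A = SPL + correction = 55.4 + (0) = 55.4 dBA


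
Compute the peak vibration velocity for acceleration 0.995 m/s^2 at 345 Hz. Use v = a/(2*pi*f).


omega = 2*pi*f = 2*pi*345 = 2167.7 rad/s
v = a / omega = 0.995 / 2167.7 = 0.00045901 m/s


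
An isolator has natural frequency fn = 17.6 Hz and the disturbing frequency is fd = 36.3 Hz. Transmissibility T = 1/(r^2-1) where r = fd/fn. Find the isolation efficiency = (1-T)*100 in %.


r = 36.3 / 17.6 = 2.0625
r^2 - 1 = 2.0625^2 - 1 = 3.25391
T = 1/3.25391 = 0.307323
Efficiency = (1 - 0.307323)*100 = 69.268 %


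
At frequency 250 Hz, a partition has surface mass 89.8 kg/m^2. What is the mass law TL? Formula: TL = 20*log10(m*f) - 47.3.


m * f = 89.8 * 250 = 22450
20*log10(22450) = 87.0243 dB
TL = 87.0243 - 47.3 = 39.724 dB


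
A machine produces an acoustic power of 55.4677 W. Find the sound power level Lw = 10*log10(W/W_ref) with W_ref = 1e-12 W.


W / W_ref = 55.4677 / 1e-12 = 5.54677e+13
Lw = 10 * log10(5.54677e+13) = 137.44 dB


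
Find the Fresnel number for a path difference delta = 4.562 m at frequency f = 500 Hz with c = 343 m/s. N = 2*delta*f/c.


N = 2*delta*f/c = 2*delta/lambda, where lambda = c/f
lambda = 343 / 500 = 0.686 m
N = 2 * 4.562 / 0.686 = 13.3


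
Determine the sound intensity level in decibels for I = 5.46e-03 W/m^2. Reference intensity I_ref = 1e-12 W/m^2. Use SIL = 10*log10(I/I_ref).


I / I_ref = 5.46e-03 / 1e-12 = 5.46e+09
SIL = 10 * log10(5.46e+09) = 97.372 dB


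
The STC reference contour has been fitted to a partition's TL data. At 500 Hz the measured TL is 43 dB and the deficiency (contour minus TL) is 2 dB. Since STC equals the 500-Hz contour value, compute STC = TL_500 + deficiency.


By ASTM E413, STC = value of the fitted reference contour at 500 Hz.
Contour value at 500 Hz = TL_500 + deficiency = 43 + 2 = 45
STC = 45


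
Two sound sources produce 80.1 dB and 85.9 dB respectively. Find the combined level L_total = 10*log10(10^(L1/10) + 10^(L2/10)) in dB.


10^(80.1/10) = 1.02329e+08
10^(85.9/10) = 3.89045e+08
Sum = 1.02329e+08 + 3.89045e+08 = 4.91374e+08
L_total = 10*log10(4.91374e+08) = 86.914 dB


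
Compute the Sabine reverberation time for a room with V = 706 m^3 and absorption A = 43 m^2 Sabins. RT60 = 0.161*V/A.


RT60 = 0.161 * 706 / 43 = 2.6434 s


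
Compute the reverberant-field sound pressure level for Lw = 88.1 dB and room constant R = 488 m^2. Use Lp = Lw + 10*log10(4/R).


4/R = 4/488 = 0.00819672
Lp = 88.1 + 10*log10(0.00819672) = 67.236 dB


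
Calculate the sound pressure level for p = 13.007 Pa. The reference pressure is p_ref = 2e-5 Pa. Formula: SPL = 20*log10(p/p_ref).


p / p_ref = 13.007 / 2e-5 = 650350
SPL = 20 * log10(650350) = 116.26 dB


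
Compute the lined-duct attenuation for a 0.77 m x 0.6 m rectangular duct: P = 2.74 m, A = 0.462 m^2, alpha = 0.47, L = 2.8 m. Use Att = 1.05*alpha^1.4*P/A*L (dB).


alpha^1.4 = 0.47^1.4 = 0.347486
Attenuation rate = 1.05 * alpha^1.4 * P / A
= 1.05 * 0.347486 * 2.74 / 0.462 = 2.16389 dB/m
Total Att = 2.16389 * 2.8 = 6.0589 dB


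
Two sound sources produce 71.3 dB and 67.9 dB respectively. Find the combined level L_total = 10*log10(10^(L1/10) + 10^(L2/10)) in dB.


10^(71.3/10) = 1.34896e+07
10^(67.9/10) = 6.16595e+06
Sum = 1.34896e+07 + 6.16595e+06 = 1.96556e+07
L_total = 10*log10(1.96556e+07) = 72.935 dB


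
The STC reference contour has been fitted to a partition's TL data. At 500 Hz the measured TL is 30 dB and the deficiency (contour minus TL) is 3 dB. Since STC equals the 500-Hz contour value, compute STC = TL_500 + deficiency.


By ASTM E413, STC = value of the fitted reference contour at 500 Hz.
Contour value at 500 Hz = TL_500 + deficiency = 30 + 3 = 33
STC = 33


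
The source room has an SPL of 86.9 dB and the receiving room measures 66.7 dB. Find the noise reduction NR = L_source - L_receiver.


NR = L_source - L_receiver (difference between source and receiving room levels)
NR = 86.9 - 66.7 = 20.2 dB


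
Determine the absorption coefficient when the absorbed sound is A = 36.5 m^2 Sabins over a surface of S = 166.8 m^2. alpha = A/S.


Absorption coefficient = absorbed power / incident power
alpha = A / S = 36.5 / 166.8 = 0.21882


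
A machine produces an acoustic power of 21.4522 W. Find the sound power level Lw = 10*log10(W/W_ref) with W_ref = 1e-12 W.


W / W_ref = 21.4522 / 1e-12 = 2.14522e+13
Lw = 10 * log10(2.14522e+13) = 133.31 dB


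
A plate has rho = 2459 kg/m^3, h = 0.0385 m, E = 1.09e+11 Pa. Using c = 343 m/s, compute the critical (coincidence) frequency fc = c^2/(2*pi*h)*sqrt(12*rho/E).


12*rho/E = 12*2459/1.09e+11 = 2.70716e-07
sqrt(12*rho/E) = sqrt(2.70716e-07) = 0.000520304
c^2/(2*pi*h) = 343^2/(2*pi*0.0385) = 486349
fc = 486349 * 0.000520304 = 253.05 Hz


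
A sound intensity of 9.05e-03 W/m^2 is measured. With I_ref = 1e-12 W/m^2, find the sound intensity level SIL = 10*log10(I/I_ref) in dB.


I / I_ref = 9.05e-03 / 1e-12 = 9.05e+09
SIL = 10 * log10(9.05e+09) = 99.566 dB


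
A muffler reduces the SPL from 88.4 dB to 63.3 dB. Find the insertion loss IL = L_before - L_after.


Insertion loss = SPL without muffler - SPL with muffler
IL = 88.4 - 63.3 = 25.1 dB


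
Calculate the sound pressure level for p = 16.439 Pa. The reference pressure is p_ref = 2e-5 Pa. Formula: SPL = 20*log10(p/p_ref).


p / p_ref = 16.439 / 2e-5 = 821950
SPL = 20 * log10(821950) = 118.3 dB


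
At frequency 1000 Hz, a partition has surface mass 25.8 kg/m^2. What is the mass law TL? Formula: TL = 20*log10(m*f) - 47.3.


m * f = 25.8 * 1000 = 25800
20*log10(25800) = 88.2324 dB
TL = 88.2324 - 47.3 = 40.932 dB


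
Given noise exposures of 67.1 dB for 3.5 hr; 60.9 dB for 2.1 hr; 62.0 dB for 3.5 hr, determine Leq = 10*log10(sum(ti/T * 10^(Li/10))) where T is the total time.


T_total = 3.5 + 2.1 + 3.5 = 9.1 hr
(3.5/9.1) * 10^(67.1/10) = 1.97254e+06
(2.1/9.1) * 10^(60.9/10) = 283908
(3.5/9.1) * 10^(62.0/10) = 609574
Sum = 1.97254e+06 + 283908 + 609574 = 2.86602e+06
Leq = 10*log10(2.86602e+06) = 64.573 dB


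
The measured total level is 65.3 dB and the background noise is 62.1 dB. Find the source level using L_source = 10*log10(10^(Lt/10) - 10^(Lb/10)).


10^(65.3/10) = 3.38844e+06
10^(62.1/10) = 1.62181e+06
Difference = 3.38844e+06 - 1.62181e+06 = 1.76663e+06
L_source = 10*log10(1.76663e+06) = 62.471 dB


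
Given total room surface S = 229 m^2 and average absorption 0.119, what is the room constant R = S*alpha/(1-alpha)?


R = 229 * 0.119 / (1 - 0.119) = 30.932 m^2


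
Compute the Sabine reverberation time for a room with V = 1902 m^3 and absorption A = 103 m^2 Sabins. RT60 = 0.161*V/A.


RT60 = 0.161 * 1902 / 103 = 2.973 s


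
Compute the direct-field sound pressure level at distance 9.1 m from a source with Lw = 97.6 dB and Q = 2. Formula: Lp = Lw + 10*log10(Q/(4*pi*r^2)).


4*pi*r^2 = 4*pi*9.1^2 = 1040.62 m^2
Q / (4*pi*r^2) = 2 / 1040.62 = 0.00192193
Lp = 97.6 + 10*log10(0.00192193) = 70.437 dB


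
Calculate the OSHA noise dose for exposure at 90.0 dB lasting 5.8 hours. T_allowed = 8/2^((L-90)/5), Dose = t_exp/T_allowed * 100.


T_allowed = 8 / 2^((90.0 - 90)/5) = 8 hr
Dose = 5.8 / 8 * 100 = 72.5 %


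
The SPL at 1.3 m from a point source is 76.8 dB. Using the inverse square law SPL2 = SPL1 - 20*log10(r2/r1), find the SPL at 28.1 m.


r2/r1 = 28.1/1.3 = 21.6154
Correction = 20*log10(21.6154) = 26.6953 dB
SPL2 = 76.8 - 26.6953 = 50.105 dB


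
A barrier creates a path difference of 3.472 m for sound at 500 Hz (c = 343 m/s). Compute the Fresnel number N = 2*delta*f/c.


N = 2*delta*f/c = 2*delta/lambda, where lambda = c/f
lambda = 343 / 500 = 0.686 m
N = 2 * 3.472 / 0.686 = 10.122


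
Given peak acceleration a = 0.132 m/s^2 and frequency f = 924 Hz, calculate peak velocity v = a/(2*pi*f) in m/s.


omega = 2*pi*f = 2*pi*924 = 5805.66 rad/s
v = a / omega = 0.132 / 5805.66 = 2.2736e-05 m/s


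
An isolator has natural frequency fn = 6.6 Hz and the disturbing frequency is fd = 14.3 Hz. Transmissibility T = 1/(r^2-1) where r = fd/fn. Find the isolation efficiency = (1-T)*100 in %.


r = 14.3 / 6.6 = 2.16667
r^2 - 1 = 2.16667^2 - 1 = 3.69446
T = 1/3.69446 = 0.270676
Efficiency = (1 - 0.270676)*100 = 72.932 %


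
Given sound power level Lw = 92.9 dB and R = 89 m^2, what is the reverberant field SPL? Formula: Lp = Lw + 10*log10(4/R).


4/R = 4/89 = 0.0449438
Lp = 92.9 + 10*log10(0.0449438) = 79.427 dB


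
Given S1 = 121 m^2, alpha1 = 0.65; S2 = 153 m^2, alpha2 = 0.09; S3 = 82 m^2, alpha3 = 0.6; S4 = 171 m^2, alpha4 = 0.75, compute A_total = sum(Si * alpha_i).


121 * 0.65 = 78.65
153 * 0.09 = 13.77
82 * 0.6 = 49.2
171 * 0.75 = 128.25
A_total = 78.65 + 13.77 + 49.2 + 128.25 = 269.87 m^2


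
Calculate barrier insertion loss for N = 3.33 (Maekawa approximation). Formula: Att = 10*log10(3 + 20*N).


3 + 20*N = 3 + 20*3.33 = 69.6
Att = 10*log10(69.6) = 18.426 dB


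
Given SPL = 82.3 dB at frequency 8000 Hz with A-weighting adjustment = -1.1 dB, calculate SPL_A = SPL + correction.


A-weighting table: 8000 Hz -> -1.1 dB correction
SPL_A = SPL + correction = 82.3 + (-1.1) = 81.2 dBA


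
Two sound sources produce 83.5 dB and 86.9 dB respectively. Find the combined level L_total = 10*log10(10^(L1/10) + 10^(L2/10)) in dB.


10^(83.5/10) = 2.23872e+08
10^(86.9/10) = 4.89779e+08
Sum = 2.23872e+08 + 4.89779e+08 = 7.13651e+08
L_total = 10*log10(7.13651e+08) = 88.535 dB


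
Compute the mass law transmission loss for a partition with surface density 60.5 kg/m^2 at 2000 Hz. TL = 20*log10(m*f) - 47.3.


m * f = 60.5 * 2000 = 121000
20*log10(121000) = 101.656 dB
TL = 101.656 - 47.3 = 54.356 dB


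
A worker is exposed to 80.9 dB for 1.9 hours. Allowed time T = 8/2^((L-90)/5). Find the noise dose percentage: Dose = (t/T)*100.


T_allowed = 8 / 2^((80.9 - 90)/5) = 28.2465 hr
Dose = 1.9 / 28.2465 * 100 = 6.7265 %


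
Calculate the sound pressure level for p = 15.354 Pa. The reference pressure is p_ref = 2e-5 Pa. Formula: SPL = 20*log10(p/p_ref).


p / p_ref = 15.354 / 2e-5 = 767700
SPL = 20 * log10(767700) = 117.7 dB


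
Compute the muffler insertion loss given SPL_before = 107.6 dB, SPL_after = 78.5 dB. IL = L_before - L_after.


Insertion loss = SPL without muffler - SPL with muffler
IL = 107.6 - 78.5 = 29.1 dB


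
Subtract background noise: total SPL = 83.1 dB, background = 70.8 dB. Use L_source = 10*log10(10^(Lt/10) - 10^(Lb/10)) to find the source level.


10^(83.1/10) = 2.04174e+08
10^(70.8/10) = 1.20226e+07
Difference = 2.04174e+08 - 1.20226e+07 = 1.92151e+08
L_source = 10*log10(1.92151e+08) = 82.836 dB


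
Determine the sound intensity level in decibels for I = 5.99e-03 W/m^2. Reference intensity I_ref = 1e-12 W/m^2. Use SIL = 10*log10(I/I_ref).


I / I_ref = 5.99e-03 / 1e-12 = 5.99e+09
SIL = 10 * log10(5.99e+09) = 97.774 dB


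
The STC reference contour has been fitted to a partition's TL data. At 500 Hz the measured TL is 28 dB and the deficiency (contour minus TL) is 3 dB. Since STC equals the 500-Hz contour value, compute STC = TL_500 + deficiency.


By ASTM E413, STC = value of the fitted reference contour at 500 Hz.
Contour value at 500 Hz = TL_500 + deficiency = 28 + 3 = 31
STC = 31


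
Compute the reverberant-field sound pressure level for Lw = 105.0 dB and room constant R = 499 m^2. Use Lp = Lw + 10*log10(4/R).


4/R = 4/499 = 0.00801603
Lp = 105.0 + 10*log10(0.00801603) = 84.04 dB


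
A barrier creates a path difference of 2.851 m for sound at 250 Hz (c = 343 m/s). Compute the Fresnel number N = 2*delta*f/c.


N = 2*delta*f/c = 2*delta/lambda, where lambda = c/f
lambda = 343 / 250 = 1.372 m
N = 2 * 2.851 / 1.372 = 4.156


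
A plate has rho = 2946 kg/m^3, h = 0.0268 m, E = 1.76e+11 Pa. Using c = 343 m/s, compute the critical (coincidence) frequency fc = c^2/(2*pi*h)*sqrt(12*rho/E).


12*rho/E = 12*2946/1.76e+11 = 2.00864e-07
sqrt(12*rho/E) = sqrt(2.00864e-07) = 0.000448179
c^2/(2*pi*h) = 343^2/(2*pi*0.0268) = 698672
fc = 698672 * 0.000448179 = 313.13 Hz


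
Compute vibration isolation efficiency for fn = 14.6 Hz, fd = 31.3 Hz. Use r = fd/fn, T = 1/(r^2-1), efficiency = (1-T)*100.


r = 31.3 / 14.6 = 2.14384
r^2 - 1 = 2.14384^2 - 1 = 3.59605
T = 1/3.59605 = 0.278083
Efficiency = (1 - 0.278083)*100 = 72.192 %


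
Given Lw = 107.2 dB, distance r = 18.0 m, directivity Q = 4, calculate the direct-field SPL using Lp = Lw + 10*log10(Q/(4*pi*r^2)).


4*pi*r^2 = 4*pi*18.0^2 = 4071.5 m^2
Q / (4*pi*r^2) = 4 / 4071.5 = 0.000982439
Lp = 107.2 + 10*log10(0.000982439) = 77.123 dB


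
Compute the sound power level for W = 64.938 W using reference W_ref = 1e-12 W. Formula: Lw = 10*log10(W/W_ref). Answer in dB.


W / W_ref = 64.938 / 1e-12 = 6.4938e+13
Lw = 10 * log10(6.4938e+13) = 138.12 dB


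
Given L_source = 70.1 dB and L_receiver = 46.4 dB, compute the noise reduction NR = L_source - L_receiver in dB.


NR = L_source - L_receiver (difference between source and receiving room levels)
NR = 70.1 - 46.4 = 23.7 dB


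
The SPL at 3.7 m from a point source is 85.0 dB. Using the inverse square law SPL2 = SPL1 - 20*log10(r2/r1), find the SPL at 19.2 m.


r2/r1 = 19.2/3.7 = 5.18919
Correction = 20*log10(5.18919) = 14.302 dB
SPL2 = 85.0 - 14.302 = 70.698 dB


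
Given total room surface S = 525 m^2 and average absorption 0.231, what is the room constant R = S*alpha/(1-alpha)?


R = 525 * 0.231 / (1 - 0.231) = 157.7 m^2


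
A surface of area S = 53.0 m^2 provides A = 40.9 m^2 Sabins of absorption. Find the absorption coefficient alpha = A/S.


Absorption coefficient = absorbed power / incident power
alpha = A / S = 40.9 / 53.0 = 0.7717


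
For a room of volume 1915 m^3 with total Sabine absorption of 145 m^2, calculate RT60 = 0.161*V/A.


RT60 = 0.161 * 1915 / 145 = 2.1263 s


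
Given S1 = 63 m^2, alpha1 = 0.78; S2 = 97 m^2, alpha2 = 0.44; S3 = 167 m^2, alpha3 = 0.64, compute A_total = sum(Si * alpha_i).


63 * 0.78 = 49.14
97 * 0.44 = 42.68
167 * 0.64 = 106.88
A_total = 49.14 + 42.68 + 106.88 = 198.7 m^2


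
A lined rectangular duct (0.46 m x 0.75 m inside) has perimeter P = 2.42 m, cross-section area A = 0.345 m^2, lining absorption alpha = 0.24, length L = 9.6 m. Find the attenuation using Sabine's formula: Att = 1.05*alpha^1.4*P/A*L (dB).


alpha^1.4 = 0.24^1.4 = 0.135611
Attenuation rate = 1.05 * alpha^1.4 * P / A
= 1.05 * 0.135611 * 2.42 / 0.345 = 0.998804 dB/m
Total Att = 0.998804 * 9.6 = 9.5885 dB


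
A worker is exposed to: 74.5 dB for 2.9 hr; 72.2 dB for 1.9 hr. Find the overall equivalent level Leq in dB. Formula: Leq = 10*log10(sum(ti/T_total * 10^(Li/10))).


T_total = 2.9 + 1.9 = 4.8 hr
(2.9/4.8) * 10^(74.5/10) = 1.70277e+07
(1.9/4.8) * 10^(72.2/10) = 6.5692e+06
Sum = 1.70277e+07 + 6.5692e+06 = 2.35969e+07
Leq = 10*log10(2.35969e+07) = 73.729 dB


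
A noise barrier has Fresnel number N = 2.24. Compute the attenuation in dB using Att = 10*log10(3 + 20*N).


3 + 20*N = 3 + 20*2.24 = 47.8
Att = 10*log10(47.8) = 16.794 dB


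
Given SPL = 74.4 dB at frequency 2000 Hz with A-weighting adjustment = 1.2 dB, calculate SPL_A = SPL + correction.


A-weighting table: 2000 Hz -> 1.2 dB correction
SPL_A = SPL + correction = 74.4 + (1.2) = 75.6 dBA


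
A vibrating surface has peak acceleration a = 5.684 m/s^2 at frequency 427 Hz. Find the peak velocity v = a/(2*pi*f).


omega = 2*pi*f = 2*pi*427 = 2682.92 rad/s
v = a / omega = 5.684 / 2682.92 = 0.0021186 m/s


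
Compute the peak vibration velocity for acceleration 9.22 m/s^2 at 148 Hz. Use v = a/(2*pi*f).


omega = 2*pi*f = 2*pi*148 = 929.911 rad/s
v = a / omega = 9.22 / 929.911 = 0.0099149 m/s


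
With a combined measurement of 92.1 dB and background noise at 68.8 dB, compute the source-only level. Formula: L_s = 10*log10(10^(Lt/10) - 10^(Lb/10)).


10^(92.1/10) = 1.62181e+09
10^(68.8/10) = 7.58578e+06
Difference = 1.62181e+09 - 7.58578e+06 = 1.61422e+09
L_source = 10*log10(1.61422e+09) = 92.08 dB


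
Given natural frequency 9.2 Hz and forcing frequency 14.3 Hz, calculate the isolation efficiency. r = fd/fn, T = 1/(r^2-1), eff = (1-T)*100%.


r = 14.3 / 9.2 = 1.55435
r^2 - 1 = 1.55435^2 - 1 = 1.416
T = 1/1.416 = 0.706215
Efficiency = (1 - 0.706215)*100 = 29.378 %


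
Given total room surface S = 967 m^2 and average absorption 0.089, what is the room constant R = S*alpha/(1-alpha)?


R = 967 * 0.089 / (1 - 0.089) = 94.471 m^2


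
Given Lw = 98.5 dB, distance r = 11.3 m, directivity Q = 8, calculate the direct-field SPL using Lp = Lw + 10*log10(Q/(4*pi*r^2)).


4*pi*r^2 = 4*pi*11.3^2 = 1604.6 m^2
Q / (4*pi*r^2) = 8 / 1604.6 = 0.00498567
Lp = 98.5 + 10*log10(0.00498567) = 75.477 dB


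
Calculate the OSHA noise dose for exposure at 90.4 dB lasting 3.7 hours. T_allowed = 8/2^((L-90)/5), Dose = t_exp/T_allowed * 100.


T_allowed = 8 / 2^((90.4 - 90)/5) = 7.56846 hr
Dose = 3.7 / 7.56846 * 100 = 48.887 %


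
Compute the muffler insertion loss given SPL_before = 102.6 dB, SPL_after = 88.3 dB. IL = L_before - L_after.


Insertion loss = SPL without muffler - SPL with muffler
IL = 102.6 - 88.3 = 14.3 dB


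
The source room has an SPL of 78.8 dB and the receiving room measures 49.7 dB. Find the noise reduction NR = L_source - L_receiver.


NR = L_source - L_receiver (difference between source and receiving room levels)
NR = 78.8 - 49.7 = 29.1 dB


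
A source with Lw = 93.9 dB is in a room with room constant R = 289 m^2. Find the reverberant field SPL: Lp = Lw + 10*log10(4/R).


4/R = 4/289 = 0.0138408
Lp = 93.9 + 10*log10(0.0138408) = 75.312 dB


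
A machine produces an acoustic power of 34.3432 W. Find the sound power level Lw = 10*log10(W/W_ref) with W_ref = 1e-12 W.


W / W_ref = 34.3432 / 1e-12 = 3.43432e+13
Lw = 10 * log10(3.43432e+13) = 135.36 dB


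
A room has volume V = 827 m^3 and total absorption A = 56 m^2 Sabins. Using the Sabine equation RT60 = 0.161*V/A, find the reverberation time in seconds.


RT60 = 0.161 * 827 / 56 = 2.3776 s


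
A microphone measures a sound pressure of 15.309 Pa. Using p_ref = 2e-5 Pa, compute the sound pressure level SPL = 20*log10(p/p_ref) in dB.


p / p_ref = 15.309 / 2e-5 = 765450
SPL = 20 * log10(765450) = 117.68 dB


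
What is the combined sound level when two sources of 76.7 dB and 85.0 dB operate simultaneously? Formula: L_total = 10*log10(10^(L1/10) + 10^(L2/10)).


10^(76.7/10) = 4.67735e+07
10^(85.0/10) = 3.16228e+08
Sum = 4.67735e+07 + 3.16228e+08 = 3.63002e+08
L_total = 10*log10(3.63002e+08) = 85.599 dB


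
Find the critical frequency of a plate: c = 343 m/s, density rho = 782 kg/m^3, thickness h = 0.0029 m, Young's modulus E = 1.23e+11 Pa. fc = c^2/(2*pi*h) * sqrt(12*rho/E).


12*rho/E = 12*782/1.23e+11 = 7.62927e-08
sqrt(12*rho/E) = sqrt(7.62927e-08) = 0.000276211
c^2/(2*pi*h) = 343^2/(2*pi*0.0029) = 6.4567e+06
fc = 6.4567e+06 * 0.000276211 = 1783.4 Hz


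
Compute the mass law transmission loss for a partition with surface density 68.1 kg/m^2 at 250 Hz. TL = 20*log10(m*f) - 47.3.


m * f = 68.1 * 250 = 17025
20*log10(17025) = 84.6217 dB
TL = 84.6217 - 47.3 = 37.322 dB


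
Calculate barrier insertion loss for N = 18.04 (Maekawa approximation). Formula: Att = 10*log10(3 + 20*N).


3 + 20*N = 3 + 20*18.04 = 363.8
Att = 10*log10(363.8) = 25.609 dB


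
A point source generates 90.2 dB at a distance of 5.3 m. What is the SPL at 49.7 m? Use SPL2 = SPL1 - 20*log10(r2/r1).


r2/r1 = 49.7/5.3 = 9.37736
Correction = 20*log10(9.37736) = 19.4416 dB
SPL2 = 90.2 - 19.4416 = 70.758 dB


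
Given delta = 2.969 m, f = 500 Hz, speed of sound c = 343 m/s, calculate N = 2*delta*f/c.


N = 2*delta*f/c = 2*delta/lambda, where lambda = c/f
lambda = 343 / 500 = 0.686 m
N = 2 * 2.969 / 0.686 = 8.656


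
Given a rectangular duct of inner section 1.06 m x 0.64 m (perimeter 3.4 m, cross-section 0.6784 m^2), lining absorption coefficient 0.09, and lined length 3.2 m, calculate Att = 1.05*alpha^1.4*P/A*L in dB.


alpha^1.4 = 0.09^1.4 = 0.034351
Attenuation rate = 1.05 * alpha^1.4 * P / A
= 1.05 * 0.034351 * 3.4 / 0.6784 = 0.180768 dB/m
Total Att = 0.180768 * 3.2 = 0.57846 dB


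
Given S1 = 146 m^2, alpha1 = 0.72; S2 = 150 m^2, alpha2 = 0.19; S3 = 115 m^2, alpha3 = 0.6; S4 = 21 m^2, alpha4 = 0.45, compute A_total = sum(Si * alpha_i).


146 * 0.72 = 105.12
150 * 0.19 = 28.5
115 * 0.6 = 69
21 * 0.45 = 9.45
A_total = 105.12 + 28.5 + 69 + 9.45 = 212.07 m^2


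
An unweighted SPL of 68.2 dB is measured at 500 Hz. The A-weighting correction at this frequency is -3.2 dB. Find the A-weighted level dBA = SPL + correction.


A-weighting table: 500 Hz -> -3.2 dB correction
SPL_A = SPL + correction = 68.2 + (-3.2) = 65 dBA


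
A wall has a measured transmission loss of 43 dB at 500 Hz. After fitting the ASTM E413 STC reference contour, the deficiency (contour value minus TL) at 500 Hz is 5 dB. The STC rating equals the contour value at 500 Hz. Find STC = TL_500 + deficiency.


By ASTM E413, STC = value of the fitted reference contour at 500 Hz.
Contour value at 500 Hz = TL_500 + deficiency = 43 + 5 = 48
STC = 48


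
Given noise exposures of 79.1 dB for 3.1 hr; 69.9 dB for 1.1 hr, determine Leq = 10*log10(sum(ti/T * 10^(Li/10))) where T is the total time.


T_total = 3.1 + 1.1 = 4.2 hr
(3.1/4.2) * 10^(79.1/10) = 5.99946e+07
(1.1/4.2) * 10^(69.9/10) = 2.55943e+06
Sum = 5.99946e+07 + 2.55943e+06 = 6.2554e+07
Leq = 10*log10(6.2554e+07) = 77.963 dB


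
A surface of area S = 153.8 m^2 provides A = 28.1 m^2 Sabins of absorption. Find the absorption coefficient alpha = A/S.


Absorption coefficient = absorbed power / incident power
alpha = A / S = 28.1 / 153.8 = 0.1827


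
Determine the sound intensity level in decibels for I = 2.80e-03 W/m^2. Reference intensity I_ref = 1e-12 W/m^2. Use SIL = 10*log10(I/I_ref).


I / I_ref = 2.80e-03 / 1e-12 = 2.8e+09
SIL = 10 * log10(2.8e+09) = 94.472 dB


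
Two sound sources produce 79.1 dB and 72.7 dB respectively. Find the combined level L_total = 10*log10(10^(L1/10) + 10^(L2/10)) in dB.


10^(79.1/10) = 8.12831e+07
10^(72.7/10) = 1.86209e+07
Sum = 8.12831e+07 + 1.86209e+07 = 9.9904e+07
L_total = 10*log10(9.9904e+07) = 79.996 dB


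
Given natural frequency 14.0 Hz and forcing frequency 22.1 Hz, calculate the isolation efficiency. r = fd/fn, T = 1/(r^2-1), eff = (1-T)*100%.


r = 22.1 / 14.0 = 1.57857
r^2 - 1 = 1.57857^2 - 1 = 1.49188
T = 1/1.49188 = 0.670295
Efficiency = (1 - 0.670295)*100 = 32.971 %


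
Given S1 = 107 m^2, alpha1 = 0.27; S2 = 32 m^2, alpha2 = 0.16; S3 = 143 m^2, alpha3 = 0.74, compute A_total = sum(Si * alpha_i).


107 * 0.27 = 28.89
32 * 0.16 = 5.12
143 * 0.74 = 105.82
A_total = 28.89 + 5.12 + 105.82 = 139.83 m^2


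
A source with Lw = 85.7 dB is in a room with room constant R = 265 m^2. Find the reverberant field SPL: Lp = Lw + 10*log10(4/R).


4/R = 4/265 = 0.0150943
Lp = 85.7 + 10*log10(0.0150943) = 67.488 dB


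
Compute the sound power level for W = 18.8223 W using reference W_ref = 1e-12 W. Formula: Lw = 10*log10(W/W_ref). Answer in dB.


W / W_ref = 18.8223 / 1e-12 = 1.88223e+13
Lw = 10 * log10(1.88223e+13) = 132.75 dB


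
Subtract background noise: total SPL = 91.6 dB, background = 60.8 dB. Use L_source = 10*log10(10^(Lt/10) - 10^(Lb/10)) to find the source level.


10^(91.6/10) = 1.44544e+09
10^(60.8/10) = 1.20226e+06
Difference = 1.44544e+09 - 1.20226e+06 = 1.44424e+09
L_source = 10*log10(1.44424e+09) = 91.596 dB


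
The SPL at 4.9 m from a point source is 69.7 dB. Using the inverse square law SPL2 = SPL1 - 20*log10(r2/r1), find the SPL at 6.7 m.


r2/r1 = 6.7/4.9 = 1.36735
Correction = 20*log10(1.36735) = 2.71759 dB
SPL2 = 69.7 - 2.71759 = 66.982 dB


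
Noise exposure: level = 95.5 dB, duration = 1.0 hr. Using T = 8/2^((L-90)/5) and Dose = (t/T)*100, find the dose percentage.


T_allowed = 8 / 2^((95.5 - 90)/5) = 3.73213 hr
Dose = 1.0 / 3.73213 * 100 = 26.794 %
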